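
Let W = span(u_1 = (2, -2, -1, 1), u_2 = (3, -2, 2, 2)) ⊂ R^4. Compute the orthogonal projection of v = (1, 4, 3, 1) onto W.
proj_W(v) = (-3/5, 8/5, 19/5, 1/5)

Set up U = [u_1 | ... | u_2] ∈ R^(4×2). The projector onto W = col(U) is P = U (U^T U)^(-1) U^T.
Compute U^T U =
  [10, 10]
  [10, 21],
and U^T v = (-8, 3).
Solve U^T U · c = U^T v for the coefficients: c = (-9/5, 1). The projection is proj_W(v) = U c.
Check: (v - proj_W(v)) · u_1 = 0  (should be 0).
Check: (v - proj_W(v)) · u_2 = 0  (should be 0).
Result: proj_W(v) = (-3/5, 8/5, 19/5, 1/5).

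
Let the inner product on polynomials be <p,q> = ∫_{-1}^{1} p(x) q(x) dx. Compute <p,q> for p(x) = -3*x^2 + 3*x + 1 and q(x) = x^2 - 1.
<p,q> = -8/15

Expand the product: p(x)·q(x) = -3*x^4 + 3*x^3 + 4*x^2 - 3*x - 1.
∫_{-1}^{1} of each monomial x^k gives [2/(k+1) if k even, 0 if k odd]. Integrating term-by-term (or equivalently evaluating the antiderivative F(x) = -3*x^5/5 + 3*x^4/4 + 4*x^3/3 - 3*x^2/2 - x at the endpoints):
  F(1) − F(−1) = -61/60 − (-29/60) = -8/15.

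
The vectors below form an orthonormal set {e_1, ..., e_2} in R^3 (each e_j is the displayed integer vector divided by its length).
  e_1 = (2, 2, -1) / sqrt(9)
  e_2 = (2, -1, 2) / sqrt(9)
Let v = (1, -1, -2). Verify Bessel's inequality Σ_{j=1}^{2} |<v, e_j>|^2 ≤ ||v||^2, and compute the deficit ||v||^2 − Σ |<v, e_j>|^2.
Σ |<v, e_j>|^2 = 5/9; ||v||^2 = 6; deficit = 49/9

Write each e_j = u_j / sqrt(<u_j, u_j>) where u_j is the displayed integer vector. Then <v, e_j> = <v, u_j> / sqrt(<u_j, u_j>), so |<v, e_j>|^2 = <v, u_j>^2 / <u_j, u_j>.
Coefficients: <v, e_1> = 2/sqrt(9), <v, e_2> = -1/sqrt(9).
Square and sum: Σ |<v, e_j>|^2 = 5/9.
Compute ||v||^2 = v·v = 6.
Deficit = 6 − 5/9 = 49/9 ≥ 0, confirming Bessel's inequality. (The deficit equals ||v − Σ <v,e_j> e_j||^2, the squared distance from v to span{e_j}.)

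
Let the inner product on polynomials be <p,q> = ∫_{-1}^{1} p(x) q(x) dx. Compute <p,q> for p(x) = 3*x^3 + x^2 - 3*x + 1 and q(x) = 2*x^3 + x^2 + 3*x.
<p,q> = -212/105

Expand the product: p(x)·q(x) = 6*x^6 + 5*x^5 + 4*x^4 + 2*x^3 - 8*x^2 + 3*x.
∫_{-1}^{1} of each monomial x^k gives [2/(k+1) if k even, 0 if k odd]. Integrating term-by-term (or equivalently evaluating the antiderivative F(x) = 6*x^7/7 + 5*x^6/6 + 4*x^5/5 + x^4/2 - 8*x^3/3 + 3*x^2/2 at the endpoints):
  F(1) − F(−1) = 383/210 − (269/70) = -212/105.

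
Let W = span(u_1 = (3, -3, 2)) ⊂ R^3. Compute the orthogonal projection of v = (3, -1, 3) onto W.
proj_W(v) = (27/11, -27/11, 18/11)

Set up U = [u_1 | ... | u_1] ∈ R^(3×1). The projector onto W = col(U) is P = U (U^T U)^(-1) U^T.
Compute U^T U =
  [22],
and U^T v = (18).
Solve U^T U · c = U^T v for the coefficients: c = (9/11). The projection is proj_W(v) = U c.
Check: (v - proj_W(v)) · u_1 = 0  (should be 0).
Result: proj_W(v) = (27/11, -27/11, 18/11).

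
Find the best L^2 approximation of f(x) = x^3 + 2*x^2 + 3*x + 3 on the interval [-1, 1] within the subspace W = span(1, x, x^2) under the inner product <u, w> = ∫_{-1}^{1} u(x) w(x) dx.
g(x) = 2*x^2 + 18*x/5 + 3

The best approximation g ∈ W is the orthogonal projection of f onto W. Writing g = a_0 + a_1 x + a_2 x^2, the coefficients solve the normal equations G · a = b where
  G_{ij} = <φ_i, φ_j> and b_i = <f, φ_i>, with φ_0 = 1, φ_1 = x, φ_2 = x^2.
G =
  [2, 0, 2/3]
  [0, 2/3, 0]
  [2/3, 0, 2/5],
b = (22/3, 12/5, 14/5).
Solving gives a_0 = 3, a_1 = 18/5, a_2 = 2, so
  g(x) = 2*x^2 + 18*x/5 + 3.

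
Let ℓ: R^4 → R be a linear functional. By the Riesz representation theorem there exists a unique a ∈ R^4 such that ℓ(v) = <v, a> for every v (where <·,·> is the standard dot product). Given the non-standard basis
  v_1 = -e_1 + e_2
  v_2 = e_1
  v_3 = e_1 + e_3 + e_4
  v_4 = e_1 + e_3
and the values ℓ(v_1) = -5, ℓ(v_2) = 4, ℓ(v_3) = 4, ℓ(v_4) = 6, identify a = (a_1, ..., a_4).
a = (4, -1, 2, -2)

Write a = (a_1, ..., a_4) in the standard basis. For each basis vector v_i, ℓ(v_i) = <v_i, a> is a linear equation in the a_j's. Collect the n equations into a matrix system V a = ℓ, where row i of V is v_i (expressed in the standard basis). Since V is invertible (lower-triangular with 1s on the diagonal, up to permutation), solve by back-substitution:
  V =
[[-1, 1, 0, 0],
 [1, 0, 0, 0],
 [1, 0, 1, 1],
 [1, 0, 1, 0]]
  V a = (-5, 4, 4, 6)
Solving gives a = (4, -1, 2, -2).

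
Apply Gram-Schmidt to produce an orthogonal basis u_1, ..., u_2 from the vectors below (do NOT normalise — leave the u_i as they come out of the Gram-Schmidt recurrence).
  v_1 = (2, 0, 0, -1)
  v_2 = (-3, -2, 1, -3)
Orthogonal basis:
  u_1 = (2, 0, 0, -1)
  u_2 = (-9/5, -2, 1, -18/5)

Apply the Gram-Schmidt recurrence
  u_1 = v_1
  u_i = v_i − Σ_{j<i} ((v_i · u_j) / (u_j · u_j)) · u_j.

Step by step this gives:
  u_1 = (2, 0, 0, -1)
  u_2 = (-9/5, -2, 1, -18/5)

Orthogonality check:
  u_2 · u_1 = 0 (should be 0)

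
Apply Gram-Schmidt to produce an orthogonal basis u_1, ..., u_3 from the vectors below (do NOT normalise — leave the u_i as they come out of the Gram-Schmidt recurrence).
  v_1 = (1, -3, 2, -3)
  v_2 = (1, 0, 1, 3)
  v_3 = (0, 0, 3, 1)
Orthogonal basis:
  u_1 = (1, -3, 2, -3)
  u_2 = (29/23, -18/23, 35/23, 51/23)
  u_3 = (-225/217, 207/217, 51/31, -44/217)

Apply the Gram-Schmidt recurrence
  u_1 = v_1
  u_i = v_i − Σ_{j<i} ((v_i · u_j) / (u_j · u_j)) · u_j.

Step by step this gives:
  u_1 = (1, -3, 2, -3)
  u_2 = (29/23, -18/23, 35/23, 51/23)
  u_3 = (-225/217, 207/217, 51/31, -44/217)

Orthogonality check:
  u_2 · u_1 = 0 (should be 0)
  u_3 · u_1 = 0 (should be 0)
  u_3 · u_2 = 0 (should be 0)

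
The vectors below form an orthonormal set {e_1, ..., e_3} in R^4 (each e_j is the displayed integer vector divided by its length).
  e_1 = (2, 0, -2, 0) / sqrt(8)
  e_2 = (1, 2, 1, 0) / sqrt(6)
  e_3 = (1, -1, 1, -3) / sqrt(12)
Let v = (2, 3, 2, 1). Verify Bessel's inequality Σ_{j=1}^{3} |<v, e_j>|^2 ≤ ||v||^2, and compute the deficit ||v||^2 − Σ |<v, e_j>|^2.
Σ |<v, e_j>|^2 = 17; ||v||^2 = 18; deficit = 1

Write each e_j = u_j / sqrt(<u_j, u_j>) where u_j is the displayed integer vector. Then <v, e_j> = <v, u_j> / sqrt(<u_j, u_j>), so |<v, e_j>|^2 = <v, u_j>^2 / <u_j, u_j>.
Coefficients: <v, e_1> = 0/sqrt(8), <v, e_2> = 10/sqrt(6), <v, e_3> = -2/sqrt(12).
Square and sum: Σ |<v, e_j>|^2 = 17.
Compute ||v||^2 = v·v = 18.
Deficit = 18 − 17 = 1 ≥ 0, confirming Bessel's inequality. (The deficit equals ||v − Σ <v,e_j> e_j||^2, the squared distance from v to span{e_j}.)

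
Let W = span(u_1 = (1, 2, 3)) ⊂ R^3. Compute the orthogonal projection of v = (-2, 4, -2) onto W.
proj_W(v) = (0, 0, 0)

Set up U = [u_1 | ... | u_1] ∈ R^(3×1). The projector onto W = col(U) is P = U (U^T U)^(-1) U^T.
Compute U^T U =
  [14],
and U^T v = (0).
Solve U^T U · c = U^T v for the coefficients: c = (0). The projection is proj_W(v) = U c.
Check: (v - proj_W(v)) · u_1 = 0  (should be 0).
Result: proj_W(v) = (0, 0, 0).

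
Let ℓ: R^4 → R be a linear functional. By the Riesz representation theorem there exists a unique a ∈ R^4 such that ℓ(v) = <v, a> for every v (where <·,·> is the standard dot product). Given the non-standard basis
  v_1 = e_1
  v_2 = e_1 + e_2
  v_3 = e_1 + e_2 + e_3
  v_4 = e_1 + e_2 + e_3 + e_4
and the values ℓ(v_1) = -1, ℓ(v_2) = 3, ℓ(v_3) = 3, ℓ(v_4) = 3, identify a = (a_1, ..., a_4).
a = (-1, 4, 0, 0)

Write a = (a_1, ..., a_4) in the standard basis. For each basis vector v_i, ℓ(v_i) = <v_i, a> is a linear equation in the a_j's. Collect the n equations into a matrix system V a = ℓ, where row i of V is v_i (expressed in the standard basis). Since V is invertible (lower-triangular with 1s on the diagonal, up to permutation), solve by back-substitution:
  V =
[[1, 0, 0, 0],
 [1, 1, 0, 0],
 [1, 1, 1, 0],
 [1, 1, 1, 1]]
  V a = (-1, 3, 3, 3)
Solving gives a = (-1, 4, 0, 0).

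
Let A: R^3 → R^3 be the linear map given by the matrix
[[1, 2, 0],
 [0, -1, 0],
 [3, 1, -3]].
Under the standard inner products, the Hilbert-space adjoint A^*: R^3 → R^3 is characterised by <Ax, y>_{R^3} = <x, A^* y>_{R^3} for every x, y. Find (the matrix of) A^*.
A^* = A^T =
[[1, 0, 3],
 [2, -1, 1],
 [0, 0, -3]]

For real matrices with standard dot products, the defining identity <Ax, y> = <x, A^* y> gives (Ax)^T y = x^T (A^*) y, i.e. x^T A^T y = x^T (A^*) y. Since this holds for all x, y, we must have A^* = A^T. Therefore
A^* =
[[1, 0, 3],
 [2, -1, 1],
 [0, 0, -3]].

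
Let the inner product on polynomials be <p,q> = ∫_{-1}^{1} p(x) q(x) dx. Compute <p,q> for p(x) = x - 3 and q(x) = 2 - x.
<p,q> = -38/3

Expand the product: p(x)·q(x) = -x^2 + 5*x - 6.
∫_{-1}^{1} of each monomial x^k gives [2/(k+1) if k even, 0 if k odd]. Integrating term-by-term (or equivalently evaluating the antiderivative F(x) = -x^3/3 + 5*x^2/2 - 6*x at the endpoints):
  F(1) − F(−1) = -23/6 − (53/6) = -38/3.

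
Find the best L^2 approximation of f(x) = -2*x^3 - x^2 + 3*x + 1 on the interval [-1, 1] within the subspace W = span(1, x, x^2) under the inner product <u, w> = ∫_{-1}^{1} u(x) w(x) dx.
g(x) = -x^2 + 9*x/5 + 1

The best approximation g ∈ W is the orthogonal projection of f onto W. Writing g = a_0 + a_1 x + a_2 x^2, the coefficients solve the normal equations G · a = b where
  G_{ij} = <φ_i, φ_j> and b_i = <f, φ_i>, with φ_0 = 1, φ_1 = x, φ_2 = x^2.
G =
  [2, 0, 2/3]
  [0, 2/3, 0]
  [2/3, 0, 2/5],
b = (4/3, 6/5, 4/15).
Solving gives a_0 = 1, a_1 = 9/5, a_2 = -1, so
  g(x) = -x^2 + 9*x/5 + 1.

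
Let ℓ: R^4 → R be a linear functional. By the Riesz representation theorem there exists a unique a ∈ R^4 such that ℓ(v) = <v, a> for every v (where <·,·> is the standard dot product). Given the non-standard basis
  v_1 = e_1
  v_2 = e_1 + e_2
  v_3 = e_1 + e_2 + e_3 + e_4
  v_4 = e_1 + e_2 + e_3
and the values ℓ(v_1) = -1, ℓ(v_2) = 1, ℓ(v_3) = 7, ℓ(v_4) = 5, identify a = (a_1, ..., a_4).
a = (-1, 2, 4, 2)

Write a = (a_1, ..., a_4) in the standard basis. For each basis vector v_i, ℓ(v_i) = <v_i, a> is a linear equation in the a_j's. Collect the n equations into a matrix system V a = ℓ, where row i of V is v_i (expressed in the standard basis). Since V is invertible (lower-triangular with 1s on the diagonal, up to permutation), solve by back-substitution:
  V =
[[1, 0, 0, 0],
 [1, 1, 0, 0],
 [1, 1, 1, 1],
 [1, 1, 1, 0]]
  V a = (-1, 1, 7, 5)
Solving gives a = (-1, 2, 4, 2).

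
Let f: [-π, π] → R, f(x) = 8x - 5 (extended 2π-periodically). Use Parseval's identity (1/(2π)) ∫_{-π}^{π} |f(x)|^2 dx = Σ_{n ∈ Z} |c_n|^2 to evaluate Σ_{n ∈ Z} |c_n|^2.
Σ |c_n|^2 = 64π^2/3 + 25

Expand and integrate term by term over [-π, π]:
  ∫ (8x)^2 dx = 64·(2π^3/3); ∫ 2·8·(-5)·x dx = 0 (odd integrand); ∫ (-5)^2 dx = 25·2π.
So (1/(2π)) ∫_{-π}^{π} (8x - 5)^2 dx = 64π^2/3 + 25 = 64π^2/3 + 25.
Parseval ⇒ Σ |c_n|^2 = 64π^2/3 + 25.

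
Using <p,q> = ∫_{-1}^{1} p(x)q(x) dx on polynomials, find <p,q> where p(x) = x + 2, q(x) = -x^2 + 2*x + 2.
<p,q> = 8

Expand the product: p(x)·q(x) = -x^3 + 6*x + 4.
∫_{-1}^{1} of each monomial x^k gives [2/(k+1) if k even, 0 if k odd]. Integrating term-by-term (or equivalently evaluating the antiderivative F(x) = -x^4/4 + 3*x^2 + 4*x at the endpoints):
  F(1) − F(−1) = 27/4 − (-5/4) = 8.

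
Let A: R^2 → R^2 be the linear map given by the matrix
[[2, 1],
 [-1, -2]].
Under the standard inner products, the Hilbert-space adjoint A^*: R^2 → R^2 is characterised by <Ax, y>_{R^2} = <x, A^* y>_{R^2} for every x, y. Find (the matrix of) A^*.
A^* = A^T =
[[2, -1],
 [1, -2]]

For real matrices with standard dot products, the defining identity <Ax, y> = <x, A^* y> gives (Ax)^T y = x^T (A^*) y, i.e. x^T A^T y = x^T (A^*) y. Since this holds for all x, y, we must have A^* = A^T. Therefore
A^* =
[[2, -1],
 [1, -2]].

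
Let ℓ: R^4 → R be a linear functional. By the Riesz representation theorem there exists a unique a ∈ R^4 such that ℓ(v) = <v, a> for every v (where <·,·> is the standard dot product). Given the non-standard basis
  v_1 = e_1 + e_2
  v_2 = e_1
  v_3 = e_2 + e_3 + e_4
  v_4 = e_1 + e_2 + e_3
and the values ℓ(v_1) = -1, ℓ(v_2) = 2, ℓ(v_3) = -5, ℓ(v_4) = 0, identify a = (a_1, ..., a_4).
a = (2, -3, 1, -3)

Write a = (a_1, ..., a_4) in the standard basis. For each basis vector v_i, ℓ(v_i) = <v_i, a> is a linear equation in the a_j's. Collect the n equations into a matrix system V a = ℓ, where row i of V is v_i (expressed in the standard basis). Since V is invertible (lower-triangular with 1s on the diagonal, up to permutation), solve by back-substitution:
  V =
[[1, 1, 0, 0],
 [1, 0, 0, 0],
 [0, 1, 1, 1],
 [1, 1, 1, 0]]
  V a = (-1, 2, -5, 0)
Solving gives a = (2, -3, 1, -3).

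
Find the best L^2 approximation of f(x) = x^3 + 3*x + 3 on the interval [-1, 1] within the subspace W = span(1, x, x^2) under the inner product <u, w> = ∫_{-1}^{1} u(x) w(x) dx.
g(x) = 18*x/5 + 3

The best approximation g ∈ W is the orthogonal projection of f onto W. Writing g = a_0 + a_1 x + a_2 x^2, the coefficients solve the normal equations G · a = b where
  G_{ij} = <φ_i, φ_j> and b_i = <f, φ_i>, with φ_0 = 1, φ_1 = x, φ_2 = x^2.
G =
  [2, 0, 2/3]
  [0, 2/3, 0]
  [2/3, 0, 2/5],
b = (6, 12/5, 2).
Solving gives a_0 = 3, a_1 = 18/5, a_2 = 0, so
  g(x) = 18*x/5 + 3.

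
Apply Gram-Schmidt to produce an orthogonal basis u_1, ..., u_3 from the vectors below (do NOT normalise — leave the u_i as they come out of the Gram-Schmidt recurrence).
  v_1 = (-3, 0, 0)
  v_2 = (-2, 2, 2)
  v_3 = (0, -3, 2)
Orthogonal basis:
  u_1 = (-3, 0, 0)
  u_2 = (0, 2, 2)
  u_3 = (0, -5/2, 5/2)

Apply the Gram-Schmidt recurrence
  u_1 = v_1
  u_i = v_i − Σ_{j<i} ((v_i · u_j) / (u_j · u_j)) · u_j.

Step by step this gives:
  u_1 = (-3, 0, 0)
  u_2 = (0, 2, 2)
  u_3 = (0, -5/2, 5/2)

Orthogonality check:
  u_2 · u_1 = 0 (should be 0)
  u_3 · u_1 = 0 (should be 0)
  u_3 · u_2 = 0 (should be 0)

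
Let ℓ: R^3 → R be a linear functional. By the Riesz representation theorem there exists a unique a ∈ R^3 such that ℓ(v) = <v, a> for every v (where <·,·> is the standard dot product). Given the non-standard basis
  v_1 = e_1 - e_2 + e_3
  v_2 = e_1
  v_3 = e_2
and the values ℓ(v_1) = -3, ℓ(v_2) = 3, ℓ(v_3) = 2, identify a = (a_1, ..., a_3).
a = (3, 2, -4)

Write a = (a_1, ..., a_3) in the standard basis. For each basis vector v_i, ℓ(v_i) = <v_i, a> is a linear equation in the a_j's. Collect the n equations into a matrix system V a = ℓ, where row i of V is v_i (expressed in the standard basis). Since V is invertible (lower-triangular with 1s on the diagonal, up to permutation), solve by back-substitution:
  V =
[[1, -1, 1],
 [1, 0, 0],
 [0, 1, 0]]
  V a = (-3, 3, 2)
Solving gives a = (3, 2, -4).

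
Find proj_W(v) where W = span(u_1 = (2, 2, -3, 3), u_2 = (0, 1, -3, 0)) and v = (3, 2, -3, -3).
proj_W(v) = (-42/139, 134/139, -465/139, -63/139)

Set up U = [u_1 | ... | u_2] ∈ R^(4×2). The projector onto W = col(U) is P = U (U^T U)^(-1) U^T.
Compute U^T U =
  [26, 11]
  [11, 10],
and U^T v = (10, 11).
Solve U^T U · c = U^T v for the coefficients: c = (-21/139, 176/139). The projection is proj_W(v) = U c.
Check: (v - proj_W(v)) · u_1 = 0  (should be 0).
Check: (v - proj_W(v)) · u_2 = 0  (should be 0).
Result: proj_W(v) = (-42/139, 134/139, -465/139, -63/139).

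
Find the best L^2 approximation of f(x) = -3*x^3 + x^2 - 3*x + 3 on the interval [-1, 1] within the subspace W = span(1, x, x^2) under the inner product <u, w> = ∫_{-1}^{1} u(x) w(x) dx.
g(x) = x^2 - 24*x/5 + 3

The best approximation g ∈ W is the orthogonal projection of f onto W. Writing g = a_0 + a_1 x + a_2 x^2, the coefficients solve the normal equations G · a = b where
  G_{ij} = <φ_i, φ_j> and b_i = <f, φ_i>, with φ_0 = 1, φ_1 = x, φ_2 = x^2.
G =
  [2, 0, 2/3]
  [0, 2/3, 0]
  [2/3, 0, 2/5],
b = (20/3, -16/5, 12/5).
Solving gives a_0 = 3, a_1 = -24/5, a_2 = 1, so
  g(x) = x^2 - 24*x/5 + 3.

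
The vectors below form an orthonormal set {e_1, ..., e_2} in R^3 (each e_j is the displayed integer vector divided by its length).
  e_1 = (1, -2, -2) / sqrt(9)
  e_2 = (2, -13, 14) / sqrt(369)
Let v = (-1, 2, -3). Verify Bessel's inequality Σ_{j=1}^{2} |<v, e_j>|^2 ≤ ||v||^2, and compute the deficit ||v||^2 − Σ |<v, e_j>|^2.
Σ |<v, e_j>|^2 = 549/41; ||v||^2 = 14; deficit = 25/41

Write each e_j = u_j / sqrt(<u_j, u_j>) where u_j is the displayed integer vector. Then <v, e_j> = <v, u_j> / sqrt(<u_j, u_j>), so |<v, e_j>|^2 = <v, u_j>^2 / <u_j, u_j>.
Coefficients: <v, e_1> = 1/sqrt(9), <v, e_2> = -70/sqrt(369).
Square and sum: Σ |<v, e_j>|^2 = 549/41.
Compute ||v||^2 = v·v = 14.
Deficit = 14 − 549/41 = 25/41 ≥ 0, confirming Bessel's inequality. (The deficit equals ||v − Σ <v,e_j> e_j||^2, the squared distance from v to span{e_j}.)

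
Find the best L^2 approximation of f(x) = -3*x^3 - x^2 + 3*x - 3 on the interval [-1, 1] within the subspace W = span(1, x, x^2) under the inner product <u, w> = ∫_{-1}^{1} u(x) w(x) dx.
g(x) = -x^2 + 6*x/5 - 3

The best approximation g ∈ W is the orthogonal projection of f onto W. Writing g = a_0 + a_1 x + a_2 x^2, the coefficients solve the normal equations G · a = b where
  G_{ij} = <φ_i, φ_j> and b_i = <f, φ_i>, with φ_0 = 1, φ_1 = x, φ_2 = x^2.
G =
  [2, 0, 2/3]
  [0, 2/3, 0]
  [2/3, 0, 2/5],
b = (-20/3, 4/5, -12/5).
Solving gives a_0 = -3, a_1 = 6/5, a_2 = -1, so
  g(x) = -x^2 + 6*x/5 - 3.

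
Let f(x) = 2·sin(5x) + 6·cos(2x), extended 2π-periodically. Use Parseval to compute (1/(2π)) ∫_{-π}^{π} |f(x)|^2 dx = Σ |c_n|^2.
Σ |c_n|^2 = 20

Expand |f|^2 and use orthogonality of {sin(nx), cos(mx)} on [-π, π]:
  ∫_{-π}^{π} sin(nx)^2 dx = π, ∫ cos(mx)^2 dx = π, and cross terms integrate to 0.
So ∫_{-π}^{π} f(x)^2 dx = 2^2 · π + 6^2 · π = (4 + 36)π.
Divide by 2π: (4 + 36)/2 = 20.
By Parseval, this equals Σ |c_n|^2.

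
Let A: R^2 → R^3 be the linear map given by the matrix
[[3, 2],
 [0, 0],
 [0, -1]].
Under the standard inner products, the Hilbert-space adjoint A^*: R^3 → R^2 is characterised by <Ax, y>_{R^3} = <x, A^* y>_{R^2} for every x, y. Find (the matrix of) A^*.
A^* = A^T =
[[3, 0, 0],
 [2, 0, -1]]

For real matrices with standard dot products, the defining identity <Ax, y> = <x, A^* y> gives (Ax)^T y = x^T (A^*) y, i.e. x^T A^T y = x^T (A^*) y. Since this holds for all x, y, we must have A^* = A^T. Therefore
A^* =
[[3, 0, 0],
 [2, 0, -1]].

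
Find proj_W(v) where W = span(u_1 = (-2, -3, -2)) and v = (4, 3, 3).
proj_W(v) = (46/17, 69/17, 46/17)

Set up U = [u_1 | ... | u_1] ∈ R^(3×1). The projector onto W = col(U) is P = U (U^T U)^(-1) U^T.
Compute U^T U =
  [17],
and U^T v = (-23).
Solve U^T U · c = U^T v for the coefficients: c = (-23/17). The projection is proj_W(v) = U c.
Check: (v - proj_W(v)) · u_1 = 0  (should be 0).
Result: proj_W(v) = (46/17, 69/17, 46/17).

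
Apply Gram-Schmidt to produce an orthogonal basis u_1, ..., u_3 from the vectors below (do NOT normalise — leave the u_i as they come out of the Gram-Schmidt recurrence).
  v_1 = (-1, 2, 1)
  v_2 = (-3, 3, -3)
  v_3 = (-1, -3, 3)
Orthogonal basis:
  u_1 = (-1, 2, 1)
  u_2 = (-2, 1, -4)
  u_3 = (-18/7, -12/7, 6/7)

Apply the Gram-Schmidt recurrence
  u_1 = v_1
  u_i = v_i − Σ_{j<i} ((v_i · u_j) / (u_j · u_j)) · u_j.

Step by step this gives:
  u_1 = (-1, 2, 1)
  u_2 = (-2, 1, -4)
  u_3 = (-18/7, -12/7, 6/7)

Orthogonality check:
  u_2 · u_1 = 0 (should be 0)
  u_3 · u_1 = 0 (should be 0)
  u_3 · u_2 = 0 (should be 0)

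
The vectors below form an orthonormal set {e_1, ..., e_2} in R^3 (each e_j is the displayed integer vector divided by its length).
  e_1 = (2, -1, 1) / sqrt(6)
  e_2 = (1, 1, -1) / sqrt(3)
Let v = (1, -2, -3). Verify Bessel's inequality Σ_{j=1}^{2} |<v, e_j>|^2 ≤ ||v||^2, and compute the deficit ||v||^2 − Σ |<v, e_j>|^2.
Σ |<v, e_j>|^2 = 3/2; ||v||^2 = 14; deficit = 25/2

Write each e_j = u_j / sqrt(<u_j, u_j>) where u_j is the displayed integer vector. Then <v, e_j> = <v, u_j> / sqrt(<u_j, u_j>), so |<v, e_j>|^2 = <v, u_j>^2 / <u_j, u_j>.
Coefficients: <v, e_1> = 1/sqrt(6), <v, e_2> = 2/sqrt(3).
Square and sum: Σ |<v, e_j>|^2 = 3/2.
Compute ||v||^2 = v·v = 14.
Deficit = 14 − 3/2 = 25/2 ≥ 0, confirming Bessel's inequality. (The deficit equals ||v − Σ <v,e_j> e_j||^2, the squared distance from v to span{e_j}.)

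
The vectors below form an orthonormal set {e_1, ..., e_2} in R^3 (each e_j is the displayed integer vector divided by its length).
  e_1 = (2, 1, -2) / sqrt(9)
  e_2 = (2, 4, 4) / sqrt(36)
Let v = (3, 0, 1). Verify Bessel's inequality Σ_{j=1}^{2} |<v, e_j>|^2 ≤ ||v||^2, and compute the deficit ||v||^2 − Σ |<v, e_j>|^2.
Σ |<v, e_j>|^2 = 41/9; ||v||^2 = 10; deficit = 49/9

Write each e_j = u_j / sqrt(<u_j, u_j>) where u_j is the displayed integer vector. Then <v, e_j> = <v, u_j> / sqrt(<u_j, u_j>), so |<v, e_j>|^2 = <v, u_j>^2 / <u_j, u_j>.
Coefficients: <v, e_1> = 4/sqrt(9), <v, e_2> = 10/sqrt(36).
Square and sum: Σ |<v, e_j>|^2 = 41/9.
Compute ||v||^2 = v·v = 10.
Deficit = 10 − 41/9 = 49/9 ≥ 0, confirming Bessel's inequality. (The deficit equals ||v − Σ <v,e_j> e_j||^2, the squared distance from v to span{e_j}.)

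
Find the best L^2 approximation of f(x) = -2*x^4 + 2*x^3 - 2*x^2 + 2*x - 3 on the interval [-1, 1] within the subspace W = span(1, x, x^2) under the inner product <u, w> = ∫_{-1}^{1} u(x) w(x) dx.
g(x) = -26*x^2/7 + 16*x/5 - 99/35

The best approximation g ∈ W is the orthogonal projection of f onto W. Writing g = a_0 + a_1 x + a_2 x^2, the coefficients solve the normal equations G · a = b where
  G_{ij} = <φ_i, φ_j> and b_i = <f, φ_i>, with φ_0 = 1, φ_1 = x, φ_2 = x^2.
G =
  [2, 0, 2/3]
  [0, 2/3, 0]
  [2/3, 0, 2/5],
b = (-122/15, 32/15, -118/35).
Solving gives a_0 = -99/35, a_1 = 16/5, a_2 = -26/7, so
  g(x) = -26*x^2/7 + 16*x/5 - 99/35.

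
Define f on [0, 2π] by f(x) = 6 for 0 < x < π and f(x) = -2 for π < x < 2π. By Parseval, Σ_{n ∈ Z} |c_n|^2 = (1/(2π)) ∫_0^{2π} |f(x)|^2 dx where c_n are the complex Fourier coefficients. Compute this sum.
Σ |c_n|^2 = 20

Parseval equates the L^2 energy of f (normalised by 1/(2π)) with the ℓ^2 sum of its Fourier coefficients: (1/(2π)) ∫_0^{2π} |f|^2 = Σ |c_n|^2.
Compute the left side: (1/(2π)) [∫_0^π 6^2 dx + ∫_π^{2π} (-2)^2 dx] = (1/(2π)) · (36π + 4π) = (36 + 4)/2 = 20.
So Σ_{n ∈ Z} |c_n|^2 = 20.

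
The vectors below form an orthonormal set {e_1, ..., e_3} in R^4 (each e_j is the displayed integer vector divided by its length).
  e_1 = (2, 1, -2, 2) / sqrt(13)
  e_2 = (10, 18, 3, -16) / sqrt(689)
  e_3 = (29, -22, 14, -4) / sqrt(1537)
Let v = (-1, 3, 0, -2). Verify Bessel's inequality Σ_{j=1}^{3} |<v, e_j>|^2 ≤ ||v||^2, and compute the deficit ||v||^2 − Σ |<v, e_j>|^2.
Σ |<v, e_j>|^2 = 14; ||v||^2 = 14; deficit = 0

Write each e_j = u_j / sqrt(<u_j, u_j>) where u_j is the displayed integer vector. Then <v, e_j> = <v, u_j> / sqrt(<u_j, u_j>), so |<v, e_j>|^2 = <v, u_j>^2 / <u_j, u_j>.
Coefficients: <v, e_1> = -3/sqrt(13), <v, e_2> = 76/sqrt(689), <v, e_3> = -87/sqrt(1537).
Square and sum: Σ |<v, e_j>|^2 = 14.
Compute ||v||^2 = v·v = 14.
Deficit = 14 − 14 = 0 ≥ 0, confirming Bessel's inequality. (The deficit equals ||v − Σ <v,e_j> e_j||^2, the squared distance from v to span{e_j}.)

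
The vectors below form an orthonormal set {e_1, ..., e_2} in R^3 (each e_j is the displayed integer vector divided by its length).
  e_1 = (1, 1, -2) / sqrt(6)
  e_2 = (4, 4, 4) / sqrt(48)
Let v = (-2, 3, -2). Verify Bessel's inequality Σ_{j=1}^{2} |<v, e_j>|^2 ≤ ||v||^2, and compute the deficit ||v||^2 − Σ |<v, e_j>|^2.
Σ |<v, e_j>|^2 = 9/2; ||v||^2 = 17; deficit = 25/2

Write each e_j = u_j / sqrt(<u_j, u_j>) where u_j is the displayed integer vector. Then <v, e_j> = <v, u_j> / sqrt(<u_j, u_j>), so |<v, e_j>|^2 = <v, u_j>^2 / <u_j, u_j>.
Coefficients: <v, e_1> = 5/sqrt(6), <v, e_2> = -4/sqrt(48).
Square and sum: Σ |<v, e_j>|^2 = 9/2.
Compute ||v||^2 = v·v = 17.
Deficit = 17 − 9/2 = 25/2 ≥ 0, confirming Bessel's inequality. (The deficit equals ||v − Σ <v,e_j> e_j||^2, the squared distance from v to span{e_j}.)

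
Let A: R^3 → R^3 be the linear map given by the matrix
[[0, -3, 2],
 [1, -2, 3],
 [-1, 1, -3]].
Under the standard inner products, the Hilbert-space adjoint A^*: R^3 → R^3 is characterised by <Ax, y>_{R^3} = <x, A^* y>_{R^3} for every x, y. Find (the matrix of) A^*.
A^* = A^T =
[[0, 1, -1],
 [-3, -2, 1],
 [2, 3, -3]]

For real matrices with standard dot products, the defining identity <Ax, y> = <x, A^* y> gives (Ax)^T y = x^T (A^*) y, i.e. x^T A^T y = x^T (A^*) y. Since this holds for all x, y, we must have A^* = A^T. Therefore
A^* =
[[0, 1, -1],
 [-3, -2, 1],
 [2, 3, -3]].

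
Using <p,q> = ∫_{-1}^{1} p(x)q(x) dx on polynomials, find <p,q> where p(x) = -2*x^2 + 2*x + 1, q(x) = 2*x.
<p,q> = 8/3

Expand the product: p(x)·q(x) = -4*x^3 + 4*x^2 + 2*x.
∫_{-1}^{1} of each monomial x^k gives [2/(k+1) if k even, 0 if k odd]. Integrating term-by-term (or equivalently evaluating the antiderivative F(x) = -x^4 + 4*x^3/3 + x^2 at the endpoints):
  F(1) − F(−1) = 4/3 − (-4/3) = 8/3.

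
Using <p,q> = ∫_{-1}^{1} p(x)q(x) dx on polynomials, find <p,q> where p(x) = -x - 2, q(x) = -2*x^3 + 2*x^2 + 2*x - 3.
<p,q> = 44/5

Expand the product: p(x)·q(x) = 2*x^4 + 2*x^3 - 6*x^2 - x + 6.
∫_{-1}^{1} of each monomial x^k gives [2/(k+1) if k even, 0 if k odd]. Integrating term-by-term (or equivalently evaluating the antiderivative F(x) = 2*x^5/5 + x^4/2 - 2*x^3 - x^2/2 + 6*x at the endpoints):
  F(1) − F(−1) = 22/5 − (-22/5) = 44/5.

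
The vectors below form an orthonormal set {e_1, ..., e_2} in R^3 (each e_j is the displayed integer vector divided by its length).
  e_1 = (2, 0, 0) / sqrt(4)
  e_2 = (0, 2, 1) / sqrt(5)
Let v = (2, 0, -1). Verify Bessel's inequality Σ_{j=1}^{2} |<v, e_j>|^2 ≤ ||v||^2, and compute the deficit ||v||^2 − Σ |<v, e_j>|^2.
Σ |<v, e_j>|^2 = 21/5; ||v||^2 = 5; deficit = 4/5

Write each e_j = u_j / sqrt(<u_j, u_j>) where u_j is the displayed integer vector. Then <v, e_j> = <v, u_j> / sqrt(<u_j, u_j>), so |<v, e_j>|^2 = <v, u_j>^2 / <u_j, u_j>.
Coefficients: <v, e_1> = 4/sqrt(4), <v, e_2> = -1/sqrt(5).
Square and sum: Σ |<v, e_j>|^2 = 21/5.
Compute ||v||^2 = v·v = 5.
Deficit = 5 − 21/5 = 4/5 ≥ 0, confirming Bessel's inequality. (The deficit equals ||v − Σ <v,e_j> e_j||^2, the squared distance from v to span{e_j}.)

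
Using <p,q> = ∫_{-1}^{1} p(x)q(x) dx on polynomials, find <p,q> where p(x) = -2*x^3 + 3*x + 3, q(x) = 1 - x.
<p,q> = 24/5

Expand the product: p(x)·q(x) = 2*x^4 - 2*x^3 - 3*x^2 + 3.
∫_{-1}^{1} of each monomial x^k gives [2/(k+1) if k even, 0 if k odd]. Integrating term-by-term (or equivalently evaluating the antiderivative F(x) = 2*x^5/5 - x^4/2 - x^3 + 3*x at the endpoints):
  F(1) − F(−1) = 19/10 − (-29/10) = 24/5.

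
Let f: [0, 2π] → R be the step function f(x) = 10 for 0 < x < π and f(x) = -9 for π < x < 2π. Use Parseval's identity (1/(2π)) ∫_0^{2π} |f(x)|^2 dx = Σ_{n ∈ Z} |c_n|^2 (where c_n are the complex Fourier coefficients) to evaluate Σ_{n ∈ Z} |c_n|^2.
Σ |c_n|^2 = 181/2

Parseval equates the L^2 energy of f (normalised by 1/(2π)) with the ℓ^2 sum of its Fourier coefficients: (1/(2π)) ∫_0^{2π} |f|^2 = Σ |c_n|^2.
Compute the left side: (1/(2π)) [∫_0^π 10^2 dx + ∫_π^{2π} (-9)^2 dx] = (1/(2π)) · (100π + 81π) = (100 + 81)/2 = 181/2.
So Σ_{n ∈ Z} |c_n|^2 = 181/2.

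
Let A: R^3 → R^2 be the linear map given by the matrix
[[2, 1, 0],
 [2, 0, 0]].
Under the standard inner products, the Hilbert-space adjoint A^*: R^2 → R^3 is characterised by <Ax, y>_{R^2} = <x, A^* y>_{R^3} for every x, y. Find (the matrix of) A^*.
A^* = A^T =
[[2, 2],
 [1, 0],
 [0, 0]]

For real matrices with standard dot products, the defining identity <Ax, y> = <x, A^* y> gives (Ax)^T y = x^T (A^*) y, i.e. x^T A^T y = x^T (A^*) y. Since this holds for all x, y, we must have A^* = A^T. Therefore
A^* =
[[2, 2],
 [1, 0],
 [0, 0]].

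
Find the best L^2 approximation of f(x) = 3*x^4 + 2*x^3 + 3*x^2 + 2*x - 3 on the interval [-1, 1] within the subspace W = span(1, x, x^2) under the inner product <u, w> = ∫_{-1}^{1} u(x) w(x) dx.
g(x) = 39*x^2/7 + 16*x/5 - 114/35

The best approximation g ∈ W is the orthogonal projection of f onto W. Writing g = a_0 + a_1 x + a_2 x^2, the coefficients solve the normal equations G · a = b where
  G_{ij} = <φ_i, φ_j> and b_i = <f, φ_i>, with φ_0 = 1, φ_1 = x, φ_2 = x^2.
G =
  [2, 0, 2/3]
  [0, 2/3, 0]
  [2/3, 0, 2/5],
b = (-14/5, 32/15, 2/35).
Solving gives a_0 = -114/35, a_1 = 16/5, a_2 = 39/7, so
  g(x) = 39*x^2/7 + 16*x/5 - 114/35.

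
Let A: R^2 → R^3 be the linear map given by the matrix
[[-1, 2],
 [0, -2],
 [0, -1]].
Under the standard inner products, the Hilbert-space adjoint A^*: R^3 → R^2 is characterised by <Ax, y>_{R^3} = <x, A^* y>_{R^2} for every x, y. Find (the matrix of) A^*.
A^* = A^T =
[[-1, 0, 0],
 [2, -2, -1]]

For real matrices with standard dot products, the defining identity <Ax, y> = <x, A^* y> gives (Ax)^T y = x^T (A^*) y, i.e. x^T A^T y = x^T (A^*) y. Since this holds for all x, y, we must have A^* = A^T. Therefore
A^* =
[[-1, 0, 0],
 [2, -2, -1]].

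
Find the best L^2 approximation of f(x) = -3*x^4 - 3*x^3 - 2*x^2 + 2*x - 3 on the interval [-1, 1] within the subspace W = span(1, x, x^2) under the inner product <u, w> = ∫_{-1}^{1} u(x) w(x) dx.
g(x) = -32*x^2/7 + x/5 - 96/35

The best approximation g ∈ W is the orthogonal projection of f onto W. Writing g = a_0 + a_1 x + a_2 x^2, the coefficients solve the normal equations G · a = b where
  G_{ij} = <φ_i, φ_j> and b_i = <f, φ_i>, with φ_0 = 1, φ_1 = x, φ_2 = x^2.
G =
  [2, 0, 2/3]
  [0, 2/3, 0]
  [2/3, 0, 2/5],
b = (-128/15, 2/15, -128/35).
Solving gives a_0 = -96/35, a_1 = 1/5, a_2 = -32/7, so
  g(x) = -32*x^2/7 + x/5 - 96/35.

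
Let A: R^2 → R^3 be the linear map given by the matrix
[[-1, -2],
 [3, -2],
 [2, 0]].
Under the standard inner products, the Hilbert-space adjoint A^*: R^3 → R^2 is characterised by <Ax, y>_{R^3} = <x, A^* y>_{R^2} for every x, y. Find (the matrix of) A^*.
A^* = A^T =
[[-1, 3, 2],
 [-2, -2, 0]]

For real matrices with standard dot products, the defining identity <Ax, y> = <x, A^* y> gives (Ax)^T y = x^T (A^*) y, i.e. x^T A^T y = x^T (A^*) y. Since this holds for all x, y, we must have A^* = A^T. Therefore
A^* =
[[-1, 3, 2],
 [-2, -2, 0]].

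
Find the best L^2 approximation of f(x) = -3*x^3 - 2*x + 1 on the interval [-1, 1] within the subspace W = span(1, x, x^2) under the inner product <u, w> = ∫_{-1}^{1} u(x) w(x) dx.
g(x) = 1 - 19*x/5

The best approximation g ∈ W is the orthogonal projection of f onto W. Writing g = a_0 + a_1 x + a_2 x^2, the coefficients solve the normal equations G · a = b where
  G_{ij} = <φ_i, φ_j> and b_i = <f, φ_i>, with φ_0 = 1, φ_1 = x, φ_2 = x^2.
G =
  [2, 0, 2/3]
  [0, 2/3, 0]
  [2/3, 0, 2/5],
b = (2, -38/15, 2/3).
Solving gives a_0 = 1, a_1 = -19/5, a_2 = 0, so
  g(x) = 1 - 19*x/5.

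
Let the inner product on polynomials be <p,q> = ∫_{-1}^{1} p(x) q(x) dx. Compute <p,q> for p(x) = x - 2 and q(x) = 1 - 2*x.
<p,q> = -16/3

Expand the product: p(x)·q(x) = -2*x^2 + 5*x - 2.
∫_{-1}^{1} of each monomial x^k gives [2/(k+1) if k even, 0 if k odd]. Integrating term-by-term (or equivalently evaluating the antiderivative F(x) = -2*x^3/3 + 5*x^2/2 - 2*x at the endpoints):
  F(1) − F(−1) = -1/6 − (31/6) = -16/3.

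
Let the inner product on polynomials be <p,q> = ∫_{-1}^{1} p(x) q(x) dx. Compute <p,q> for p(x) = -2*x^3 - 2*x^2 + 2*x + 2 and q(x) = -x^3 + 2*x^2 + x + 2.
<p,q> = 704/105

Expand the product: p(x)·q(x) = 2*x^6 - 2*x^5 - 8*x^4 - 4*x^3 + 2*x^2 + 6*x + 4.
∫_{-1}^{1} of each monomial x^k gives [2/(k+1) if k even, 0 if k odd]. Integrating term-by-term (or equivalently evaluating the antiderivative F(x) = 2*x^7/7 - x^6/3 - 8*x^5/5 - x^4 + 2*x^3/3 + 3*x^2 + 4*x at the endpoints):
  F(1) − F(−1) = 527/105 − (-59/35) = 704/105.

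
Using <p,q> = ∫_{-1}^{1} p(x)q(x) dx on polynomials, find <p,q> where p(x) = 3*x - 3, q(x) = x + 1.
<p,q> = -4

Expand the product: p(x)·q(x) = 3*x^2 - 3.
∫_{-1}^{1} of each monomial x^k gives [2/(k+1) if k even, 0 if k odd]. Integrating term-by-term (or equivalently evaluating the antiderivative F(x) = x^3 - 3*x at the endpoints):
  F(1) − F(−1) = -2 − (2) = -4.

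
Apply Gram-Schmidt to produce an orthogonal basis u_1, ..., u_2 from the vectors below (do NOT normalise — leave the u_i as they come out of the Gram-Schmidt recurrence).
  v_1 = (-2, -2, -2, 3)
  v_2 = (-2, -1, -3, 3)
Orthogonal basis:
  u_1 = (-2, -2, -2, 3)
  u_2 = (0, 1, -1, 0)

Apply the Gram-Schmidt recurrence
  u_1 = v_1
  u_i = v_i − Σ_{j<i} ((v_i · u_j) / (u_j · u_j)) · u_j.

Step by step this gives:
  u_1 = (-2, -2, -2, 3)
  u_2 = (0, 1, -1, 0)

Orthogonality check:
  u_2 · u_1 = 0 (should be 0)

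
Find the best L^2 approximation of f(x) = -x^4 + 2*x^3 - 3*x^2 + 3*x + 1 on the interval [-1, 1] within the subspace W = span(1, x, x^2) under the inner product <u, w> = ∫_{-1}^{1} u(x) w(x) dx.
g(x) = -27*x^2/7 + 21*x/5 + 38/35

The best approximation g ∈ W is the orthogonal projection of f onto W. Writing g = a_0 + a_1 x + a_2 x^2, the coefficients solve the normal equations G · a = b where
  G_{ij} = <φ_i, φ_j> and b_i = <f, φ_i>, with φ_0 = 1, φ_1 = x, φ_2 = x^2.
G =
  [2, 0, 2/3]
  [0, 2/3, 0]
  [2/3, 0, 2/5],
b = (-2/5, 14/5, -86/105).
Solving gives a_0 = 38/35, a_1 = 21/5, a_2 = -27/7, so
  g(x) = -27*x^2/7 + 21*x/5 + 38/35.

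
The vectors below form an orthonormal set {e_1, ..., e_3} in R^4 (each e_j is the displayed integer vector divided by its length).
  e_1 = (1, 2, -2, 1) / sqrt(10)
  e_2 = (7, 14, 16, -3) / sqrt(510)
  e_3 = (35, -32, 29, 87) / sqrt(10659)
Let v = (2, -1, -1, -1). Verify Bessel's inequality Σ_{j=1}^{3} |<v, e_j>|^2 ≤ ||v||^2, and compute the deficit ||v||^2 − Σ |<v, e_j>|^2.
Σ |<v, e_j>|^2 = 94/209; ||v||^2 = 7; deficit = 1369/209

Write each e_j = u_j / sqrt(<u_j, u_j>) where u_j is the displayed integer vector. Then <v, e_j> = <v, u_j> / sqrt(<u_j, u_j>), so |<v, e_j>|^2 = <v, u_j>^2 / <u_j, u_j>.
Coefficients: <v, e_1> = 1/sqrt(10), <v, e_2> = -13/sqrt(510), <v, e_3> = -14/sqrt(10659).
Square and sum: Σ |<v, e_j>|^2 = 94/209.
Compute ||v||^2 = v·v = 7.
Deficit = 7 − 94/209 = 1369/209 ≥ 0, confirming Bessel's inequality. (The deficit equals ||v − Σ <v,e_j> e_j||^2, the squared distance from v to span{e_j}.)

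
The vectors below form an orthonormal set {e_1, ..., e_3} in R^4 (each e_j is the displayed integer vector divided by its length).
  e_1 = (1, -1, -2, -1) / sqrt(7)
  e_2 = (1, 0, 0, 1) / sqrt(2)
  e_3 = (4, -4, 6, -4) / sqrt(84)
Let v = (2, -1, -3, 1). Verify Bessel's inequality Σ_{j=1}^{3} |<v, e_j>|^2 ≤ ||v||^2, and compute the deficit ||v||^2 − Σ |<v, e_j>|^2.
Σ |<v, e_j>|^2 = 89/6; ||v||^2 = 15; deficit = 1/6

Write each e_j = u_j / sqrt(<u_j, u_j>) where u_j is the displayed integer vector. Then <v, e_j> = <v, u_j> / sqrt(<u_j, u_j>), so |<v, e_j>|^2 = <v, u_j>^2 / <u_j, u_j>.
Coefficients: <v, e_1> = 8/sqrt(7), <v, e_2> = 3/sqrt(2), <v, e_3> = -10/sqrt(84).
Square and sum: Σ |<v, e_j>|^2 = 89/6.
Compute ||v||^2 = v·v = 15.
Deficit = 15 − 89/6 = 1/6 ≥ 0, confirming Bessel's inequality. (The deficit equals ||v − Σ <v,e_j> e_j||^2, the squared distance from v to span{e_j}.)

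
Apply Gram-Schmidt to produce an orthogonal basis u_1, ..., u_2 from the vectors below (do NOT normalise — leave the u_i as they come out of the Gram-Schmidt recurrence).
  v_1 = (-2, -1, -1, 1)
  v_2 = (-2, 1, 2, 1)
Orthogonal basis:
  u_1 = (-2, -1, -1, 1)
  u_2 = (-10/7, 9/7, 16/7, 5/7)

Apply the Gram-Schmidt recurrence
  u_1 = v_1
  u_i = v_i − Σ_{j<i} ((v_i · u_j) / (u_j · u_j)) · u_j.

Step by step this gives:
  u_1 = (-2, -1, -1, 1)
  u_2 = (-10/7, 9/7, 16/7, 5/7)

Orthogonality check:
  u_2 · u_1 = 0 (should be 0)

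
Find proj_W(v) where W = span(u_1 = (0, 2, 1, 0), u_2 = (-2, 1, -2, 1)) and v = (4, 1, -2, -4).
proj_W(v) = (7/5, -7/10, 7/5, -7/10)

Set up U = [u_1 | ... | u_2] ∈ R^(4×2). The projector onto W = col(U) is P = U (U^T U)^(-1) U^T.
Compute U^T U =
  [5, 0]
  [0, 10],
and U^T v = (0, -7).
Solve U^T U · c = U^T v for the coefficients: c = (0, -7/10). The projection is proj_W(v) = U c.
Check: (v - proj_W(v)) · u_1 = 0  (should be 0).
Check: (v - proj_W(v)) · u_2 = 0  (should be 0).
Result: proj_W(v) = (7/5, -7/10, 7/5, -7/10).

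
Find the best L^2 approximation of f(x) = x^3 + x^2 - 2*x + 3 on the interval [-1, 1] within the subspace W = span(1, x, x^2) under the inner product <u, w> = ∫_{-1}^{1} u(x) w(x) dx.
g(x) = x^2 - 7*x/5 + 3

The best approximation g ∈ W is the orthogonal projection of f onto W. Writing g = a_0 + a_1 x + a_2 x^2, the coefficients solve the normal equations G · a = b where
  G_{ij} = <φ_i, φ_j> and b_i = <f, φ_i>, with φ_0 = 1, φ_1 = x, φ_2 = x^2.
G =
  [2, 0, 2/3]
  [0, 2/3, 0]
  [2/3, 0, 2/5],
b = (20/3, -14/15, 12/5).
Solving gives a_0 = 3, a_1 = -7/5, a_2 = 1, so
  g(x) = x^2 - 7*x/5 + 3.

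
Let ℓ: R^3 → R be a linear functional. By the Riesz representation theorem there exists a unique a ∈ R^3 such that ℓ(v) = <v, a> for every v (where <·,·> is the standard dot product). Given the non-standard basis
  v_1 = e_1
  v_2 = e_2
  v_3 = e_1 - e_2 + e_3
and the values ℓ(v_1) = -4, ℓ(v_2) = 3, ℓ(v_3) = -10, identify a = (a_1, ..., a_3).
a = (-4, 3, -3)

Write a = (a_1, ..., a_3) in the standard basis. For each basis vector v_i, ℓ(v_i) = <v_i, a> is a linear equation in the a_j's. Collect the n equations into a matrix system V a = ℓ, where row i of V is v_i (expressed in the standard basis). Since V is invertible (lower-triangular with 1s on the diagonal, up to permutation), solve by back-substitution:
  V =
[[1, 0, 0],
 [0, 1, 0],
 [1, -1, 1]]
  V a = (-4, 3, -10)
Solving gives a = (-4, 3, -3).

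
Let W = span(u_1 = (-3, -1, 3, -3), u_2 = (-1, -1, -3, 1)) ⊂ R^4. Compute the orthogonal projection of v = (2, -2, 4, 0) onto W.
proj_W(v) = (1, 1, 3, -1)

Set up U = [u_1 | ... | u_2] ∈ R^(4×2). The projector onto W = col(U) is P = U (U^T U)^(-1) U^T.
Compute U^T U =
  [28, -8]
  [-8, 12],
and U^T v = (8, -12).
Solve U^T U · c = U^T v for the coefficients: c = (0, -1). The projection is proj_W(v) = U c.
Check: (v - proj_W(v)) · u_1 = 0  (should be 0).
Check: (v - proj_W(v)) · u_2 = 0  (should be 0).
Result: proj_W(v) = (1, 1, 3, -1).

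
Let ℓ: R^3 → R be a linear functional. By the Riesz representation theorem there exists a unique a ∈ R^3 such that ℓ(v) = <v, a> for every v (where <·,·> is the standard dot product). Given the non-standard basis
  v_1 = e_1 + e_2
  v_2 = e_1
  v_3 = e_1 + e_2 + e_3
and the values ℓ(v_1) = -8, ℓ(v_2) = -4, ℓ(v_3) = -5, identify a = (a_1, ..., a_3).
a = (-4, -4, 3)

Write a = (a_1, ..., a_3) in the standard basis. For each basis vector v_i, ℓ(v_i) = <v_i, a> is a linear equation in the a_j's. Collect the n equations into a matrix system V a = ℓ, where row i of V is v_i (expressed in the standard basis). Since V is invertible (lower-triangular with 1s on the diagonal, up to permutation), solve by back-substitution:
  V =
[[1, 1, 0],
 [1, 0, 0],
 [1, 1, 1]]
  V a = (-8, -4, -5)
Solving gives a = (-4, -4, 3).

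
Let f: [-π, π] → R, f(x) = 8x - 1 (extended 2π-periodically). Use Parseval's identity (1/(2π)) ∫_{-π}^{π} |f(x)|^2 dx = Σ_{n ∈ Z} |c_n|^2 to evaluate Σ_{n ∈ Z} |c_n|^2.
Σ |c_n|^2 = 64π^2/3 + 1

Expand and integrate term by term over [-π, π]:
  ∫ (8x)^2 dx = 64·(2π^3/3); ∫ 2·8·(-1)·x dx = 0 (odd integrand); ∫ (-1)^2 dx = 1·2π.
So (1/(2π)) ∫_{-π}^{π} (8x - 1)^2 dx = 64π^2/3 + 1 = 64π^2/3 + 1.
Parseval ⇒ Σ |c_n|^2 = 64π^2/3 + 1.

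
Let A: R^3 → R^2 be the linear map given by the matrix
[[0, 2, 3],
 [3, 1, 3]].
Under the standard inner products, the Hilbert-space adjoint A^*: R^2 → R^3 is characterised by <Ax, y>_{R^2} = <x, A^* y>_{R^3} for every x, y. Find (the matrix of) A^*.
A^* = A^T =
[[0, 3],
 [2, 1],
 [3, 3]]

For real matrices with standard dot products, the defining identity <Ax, y> = <x, A^* y> gives (Ax)^T y = x^T (A^*) y, i.e. x^T A^T y = x^T (A^*) y. Since this holds for all x, y, we must have A^* = A^T. Therefore
A^* =
[[0, 3],
 [2, 1],
 [3, 3]].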